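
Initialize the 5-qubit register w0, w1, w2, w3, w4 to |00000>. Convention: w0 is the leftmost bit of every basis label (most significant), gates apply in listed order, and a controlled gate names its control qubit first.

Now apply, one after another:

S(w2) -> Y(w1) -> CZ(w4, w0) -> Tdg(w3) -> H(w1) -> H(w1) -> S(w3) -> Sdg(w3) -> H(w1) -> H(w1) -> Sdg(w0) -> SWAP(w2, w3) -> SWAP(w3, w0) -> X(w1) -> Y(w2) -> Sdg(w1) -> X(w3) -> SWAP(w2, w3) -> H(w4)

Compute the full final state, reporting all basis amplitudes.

The final amplitudes are -sqrt(2)/2 on |00110>, -sqrt(2)/2 on |00111>, and 0 on every other basis state. Key observation: gates 5-10 undo each other exactly, leaving only the rest of the circuit to track.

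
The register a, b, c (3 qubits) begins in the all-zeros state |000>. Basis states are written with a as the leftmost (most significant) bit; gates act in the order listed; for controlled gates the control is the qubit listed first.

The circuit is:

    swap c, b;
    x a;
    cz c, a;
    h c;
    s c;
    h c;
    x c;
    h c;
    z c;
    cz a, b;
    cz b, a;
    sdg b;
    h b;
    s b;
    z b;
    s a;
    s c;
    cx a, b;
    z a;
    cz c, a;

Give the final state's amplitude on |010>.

|010> carries amplitude 0 in the final state.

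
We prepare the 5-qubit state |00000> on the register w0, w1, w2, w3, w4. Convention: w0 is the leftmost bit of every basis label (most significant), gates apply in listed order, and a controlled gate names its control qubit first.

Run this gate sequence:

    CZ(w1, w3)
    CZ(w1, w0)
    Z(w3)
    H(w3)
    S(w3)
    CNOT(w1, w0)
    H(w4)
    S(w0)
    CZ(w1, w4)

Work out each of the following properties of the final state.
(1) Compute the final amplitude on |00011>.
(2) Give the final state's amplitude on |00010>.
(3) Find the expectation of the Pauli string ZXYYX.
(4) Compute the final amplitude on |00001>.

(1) |00011> carries amplitude I/2 in the final state.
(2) The amplitude on |00010> is I/2.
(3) In the final state, ZXYYX has expectation 0.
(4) |00001> carries amplitude 1/2 in the final state.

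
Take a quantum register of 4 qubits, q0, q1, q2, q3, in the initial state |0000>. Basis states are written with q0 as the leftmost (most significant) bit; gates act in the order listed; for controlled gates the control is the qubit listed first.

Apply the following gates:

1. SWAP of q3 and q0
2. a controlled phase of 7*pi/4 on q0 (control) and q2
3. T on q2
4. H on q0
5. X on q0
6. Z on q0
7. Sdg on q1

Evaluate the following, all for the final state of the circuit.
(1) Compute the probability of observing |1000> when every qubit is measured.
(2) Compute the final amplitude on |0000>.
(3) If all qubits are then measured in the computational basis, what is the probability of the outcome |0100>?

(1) Outcome |1000> occurs with probability 1/2.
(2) |0000> carries amplitude sqrt(2)/2 in the final state.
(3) A full measurement returns |0100> with probability 0.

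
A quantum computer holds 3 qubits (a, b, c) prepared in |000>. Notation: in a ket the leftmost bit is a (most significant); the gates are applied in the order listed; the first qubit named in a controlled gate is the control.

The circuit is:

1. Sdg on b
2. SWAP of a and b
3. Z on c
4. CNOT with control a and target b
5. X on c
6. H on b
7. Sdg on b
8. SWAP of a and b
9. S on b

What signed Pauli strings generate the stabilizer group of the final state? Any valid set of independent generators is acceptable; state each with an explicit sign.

One valid set of independent stabilizer generators is -YII, +IZI, -IIZ (any independent generating set of the same group is equally correct).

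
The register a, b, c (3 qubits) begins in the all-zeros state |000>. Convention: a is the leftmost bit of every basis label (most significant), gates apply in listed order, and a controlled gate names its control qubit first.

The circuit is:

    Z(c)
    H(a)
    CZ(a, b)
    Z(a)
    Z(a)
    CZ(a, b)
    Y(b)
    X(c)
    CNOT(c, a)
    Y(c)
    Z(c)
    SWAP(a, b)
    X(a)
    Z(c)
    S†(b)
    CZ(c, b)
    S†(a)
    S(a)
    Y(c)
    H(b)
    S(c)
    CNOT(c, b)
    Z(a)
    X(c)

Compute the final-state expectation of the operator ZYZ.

In the final state, ZYZ has expectation -1.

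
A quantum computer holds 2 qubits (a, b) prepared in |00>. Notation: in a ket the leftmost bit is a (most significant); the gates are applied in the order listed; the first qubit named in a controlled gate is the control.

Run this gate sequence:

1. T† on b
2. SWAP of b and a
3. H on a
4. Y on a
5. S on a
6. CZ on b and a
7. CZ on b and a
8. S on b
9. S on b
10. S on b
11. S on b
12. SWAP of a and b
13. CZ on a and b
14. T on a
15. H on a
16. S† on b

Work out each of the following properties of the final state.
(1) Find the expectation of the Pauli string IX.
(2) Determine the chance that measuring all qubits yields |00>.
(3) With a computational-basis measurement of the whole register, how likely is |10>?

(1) The expectation value of IX is -1. Key observation: the block from step 8 through step 11 cancels to the identity and can be dropped.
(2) A full measurement returns |00> with probability 1/4.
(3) The probability of measuring |10> is 1/4.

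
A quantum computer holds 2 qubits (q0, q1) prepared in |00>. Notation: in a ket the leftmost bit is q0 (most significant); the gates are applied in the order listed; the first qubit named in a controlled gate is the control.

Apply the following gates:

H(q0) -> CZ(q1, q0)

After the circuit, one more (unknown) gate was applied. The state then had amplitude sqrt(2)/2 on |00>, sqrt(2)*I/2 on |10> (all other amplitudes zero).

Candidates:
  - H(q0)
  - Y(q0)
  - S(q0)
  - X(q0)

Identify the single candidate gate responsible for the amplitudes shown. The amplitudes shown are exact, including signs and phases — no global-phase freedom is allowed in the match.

The unique candidate consistent with the amplitudes is S(q0).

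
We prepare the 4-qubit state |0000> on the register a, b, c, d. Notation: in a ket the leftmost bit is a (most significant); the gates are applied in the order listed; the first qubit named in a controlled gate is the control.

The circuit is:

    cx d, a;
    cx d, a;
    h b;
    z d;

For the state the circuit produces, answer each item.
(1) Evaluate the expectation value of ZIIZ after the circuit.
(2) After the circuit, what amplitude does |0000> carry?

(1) The expectation value of ZIIZ is 1. Key observation: steps 1-2 multiply out to the identity, so the circuit reduces to the remaining gates.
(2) |0000> carries amplitude sqrt(2)/2 in the final state.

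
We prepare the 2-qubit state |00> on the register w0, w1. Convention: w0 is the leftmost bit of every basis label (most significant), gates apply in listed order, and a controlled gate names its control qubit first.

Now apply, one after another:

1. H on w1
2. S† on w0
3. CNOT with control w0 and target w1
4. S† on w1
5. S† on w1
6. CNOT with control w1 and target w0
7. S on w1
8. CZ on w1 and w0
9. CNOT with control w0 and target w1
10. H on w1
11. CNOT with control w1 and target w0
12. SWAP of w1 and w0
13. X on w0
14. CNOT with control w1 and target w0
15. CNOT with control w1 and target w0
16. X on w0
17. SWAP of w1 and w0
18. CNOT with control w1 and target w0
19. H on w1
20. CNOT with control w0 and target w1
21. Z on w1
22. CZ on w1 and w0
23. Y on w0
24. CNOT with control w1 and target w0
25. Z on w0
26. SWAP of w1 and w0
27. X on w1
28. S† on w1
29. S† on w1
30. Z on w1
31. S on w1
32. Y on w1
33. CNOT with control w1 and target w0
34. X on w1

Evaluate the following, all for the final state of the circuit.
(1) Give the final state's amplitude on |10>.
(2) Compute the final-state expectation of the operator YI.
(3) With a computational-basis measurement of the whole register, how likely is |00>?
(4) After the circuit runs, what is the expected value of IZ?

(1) The final state's coefficient on |10> equals sqrt(2)/2. Key observation: steps 11-18 multiply out to the identity, so the circuit reduces to the remaining gates.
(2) The observable YI averages to 1.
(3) Outcome |00> occurs with probability 1/2.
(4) In the final state, IZ has expectation 1.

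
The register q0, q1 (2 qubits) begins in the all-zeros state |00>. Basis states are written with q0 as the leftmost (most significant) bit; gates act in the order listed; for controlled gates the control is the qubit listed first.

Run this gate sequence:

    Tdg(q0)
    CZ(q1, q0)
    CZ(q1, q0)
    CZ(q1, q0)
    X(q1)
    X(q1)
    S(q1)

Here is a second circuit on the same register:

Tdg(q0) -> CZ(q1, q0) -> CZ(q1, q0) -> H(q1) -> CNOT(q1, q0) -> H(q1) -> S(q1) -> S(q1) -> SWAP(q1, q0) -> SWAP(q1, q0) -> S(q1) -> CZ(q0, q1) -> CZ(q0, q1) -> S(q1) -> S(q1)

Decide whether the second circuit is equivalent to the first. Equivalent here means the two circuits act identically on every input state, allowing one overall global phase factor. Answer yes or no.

No — the two circuits implement different unitaries, even allowing a global phase.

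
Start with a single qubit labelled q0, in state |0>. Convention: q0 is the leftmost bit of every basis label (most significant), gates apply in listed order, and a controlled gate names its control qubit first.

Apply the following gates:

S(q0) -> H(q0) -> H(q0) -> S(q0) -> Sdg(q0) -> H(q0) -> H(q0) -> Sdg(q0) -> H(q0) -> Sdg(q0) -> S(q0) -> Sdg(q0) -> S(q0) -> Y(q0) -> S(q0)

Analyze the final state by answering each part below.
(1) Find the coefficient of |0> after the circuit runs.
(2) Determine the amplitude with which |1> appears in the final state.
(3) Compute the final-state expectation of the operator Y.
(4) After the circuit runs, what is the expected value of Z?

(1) |0> carries amplitude -sqrt(2)*I/2 in the final state. Key observation: gates 1-8 undo each other exactly, leaving only the rest of the circuit to track.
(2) The amplitude on |1> is -sqrt(2)/2.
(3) The expectation value of Y is -1.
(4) The observable Z averages to 0.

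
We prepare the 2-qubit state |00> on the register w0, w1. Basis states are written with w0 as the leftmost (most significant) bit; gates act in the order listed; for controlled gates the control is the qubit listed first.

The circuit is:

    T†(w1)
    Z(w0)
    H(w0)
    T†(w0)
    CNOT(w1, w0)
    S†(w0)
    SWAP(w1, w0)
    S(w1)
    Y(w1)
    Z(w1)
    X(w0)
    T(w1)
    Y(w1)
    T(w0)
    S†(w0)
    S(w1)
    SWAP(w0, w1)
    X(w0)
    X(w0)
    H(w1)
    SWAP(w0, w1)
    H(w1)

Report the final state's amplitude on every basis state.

The resulting statevector has amplitude 0 on |00>, -sqrt(2)/2 on |01>, 0 on |10>, sqrt(2)/2 on |11>. Key observation: steps 18-19 multiply out to the identity, so the circuit reduces to the remaining gates.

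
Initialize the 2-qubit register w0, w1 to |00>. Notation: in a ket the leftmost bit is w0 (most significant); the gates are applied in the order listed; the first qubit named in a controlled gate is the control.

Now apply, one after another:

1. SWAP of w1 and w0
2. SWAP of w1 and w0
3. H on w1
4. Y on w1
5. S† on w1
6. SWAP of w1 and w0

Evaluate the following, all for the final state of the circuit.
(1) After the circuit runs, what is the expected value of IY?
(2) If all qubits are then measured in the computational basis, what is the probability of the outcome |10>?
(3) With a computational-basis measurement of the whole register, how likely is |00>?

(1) The expectation value of IY is 0.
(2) The probability of measuring |10> is 1/2.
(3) A full measurement returns |00> with probability 1/2.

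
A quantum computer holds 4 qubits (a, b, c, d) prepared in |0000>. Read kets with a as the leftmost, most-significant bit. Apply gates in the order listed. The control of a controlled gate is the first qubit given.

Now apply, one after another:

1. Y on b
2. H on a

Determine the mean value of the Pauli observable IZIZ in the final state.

In the final state, IZIZ has expectation -1.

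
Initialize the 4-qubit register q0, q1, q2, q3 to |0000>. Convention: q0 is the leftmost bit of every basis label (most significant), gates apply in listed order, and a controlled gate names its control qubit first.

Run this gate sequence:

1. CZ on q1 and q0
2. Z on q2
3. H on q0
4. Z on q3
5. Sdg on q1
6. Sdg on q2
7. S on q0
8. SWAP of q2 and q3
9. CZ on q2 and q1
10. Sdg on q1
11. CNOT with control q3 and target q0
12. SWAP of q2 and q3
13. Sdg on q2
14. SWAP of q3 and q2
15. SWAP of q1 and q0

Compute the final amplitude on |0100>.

The final state's coefficient on |0100> equals sqrt(2)*I/2.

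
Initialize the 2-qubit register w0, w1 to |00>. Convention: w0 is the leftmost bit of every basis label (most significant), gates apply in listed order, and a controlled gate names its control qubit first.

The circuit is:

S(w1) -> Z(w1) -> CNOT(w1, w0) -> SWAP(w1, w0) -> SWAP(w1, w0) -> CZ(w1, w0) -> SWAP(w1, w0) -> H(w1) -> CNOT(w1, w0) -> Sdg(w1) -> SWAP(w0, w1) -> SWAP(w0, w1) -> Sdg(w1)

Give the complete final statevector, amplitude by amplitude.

The resulting statevector has amplitude sqrt(2)/2 on |00>, 0 on |01>, 0 on |10>, -sqrt(2)/2 on |11>.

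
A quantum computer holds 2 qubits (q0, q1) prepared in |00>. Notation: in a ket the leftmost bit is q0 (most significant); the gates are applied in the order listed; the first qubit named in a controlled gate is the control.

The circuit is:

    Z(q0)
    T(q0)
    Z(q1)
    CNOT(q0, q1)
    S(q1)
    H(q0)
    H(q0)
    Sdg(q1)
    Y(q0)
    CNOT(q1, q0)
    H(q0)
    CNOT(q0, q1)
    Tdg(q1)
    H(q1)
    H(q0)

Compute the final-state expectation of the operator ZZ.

In the final state, ZZ has expectation -sqrt(2)/2.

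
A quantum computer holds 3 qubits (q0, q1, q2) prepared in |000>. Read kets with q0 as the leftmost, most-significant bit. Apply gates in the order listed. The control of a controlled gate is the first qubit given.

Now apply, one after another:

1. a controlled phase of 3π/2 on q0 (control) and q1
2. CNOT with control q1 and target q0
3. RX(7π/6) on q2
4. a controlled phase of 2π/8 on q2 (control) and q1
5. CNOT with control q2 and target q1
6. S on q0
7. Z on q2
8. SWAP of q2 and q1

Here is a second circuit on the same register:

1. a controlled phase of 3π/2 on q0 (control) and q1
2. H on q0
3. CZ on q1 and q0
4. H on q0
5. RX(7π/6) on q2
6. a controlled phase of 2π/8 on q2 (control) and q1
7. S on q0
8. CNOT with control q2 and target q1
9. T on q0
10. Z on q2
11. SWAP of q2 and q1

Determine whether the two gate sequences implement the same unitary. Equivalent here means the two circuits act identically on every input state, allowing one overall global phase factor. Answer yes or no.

No: there is an input state on which the two circuits produce genuinely different outputs (not merely differing by a phase).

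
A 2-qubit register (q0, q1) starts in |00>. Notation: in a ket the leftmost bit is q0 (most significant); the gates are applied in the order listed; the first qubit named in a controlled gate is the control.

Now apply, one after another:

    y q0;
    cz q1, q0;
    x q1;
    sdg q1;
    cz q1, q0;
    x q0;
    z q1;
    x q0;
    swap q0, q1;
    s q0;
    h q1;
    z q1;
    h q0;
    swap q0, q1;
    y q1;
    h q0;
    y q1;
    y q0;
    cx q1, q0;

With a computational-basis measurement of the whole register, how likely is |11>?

The probability of measuring |11> is 0.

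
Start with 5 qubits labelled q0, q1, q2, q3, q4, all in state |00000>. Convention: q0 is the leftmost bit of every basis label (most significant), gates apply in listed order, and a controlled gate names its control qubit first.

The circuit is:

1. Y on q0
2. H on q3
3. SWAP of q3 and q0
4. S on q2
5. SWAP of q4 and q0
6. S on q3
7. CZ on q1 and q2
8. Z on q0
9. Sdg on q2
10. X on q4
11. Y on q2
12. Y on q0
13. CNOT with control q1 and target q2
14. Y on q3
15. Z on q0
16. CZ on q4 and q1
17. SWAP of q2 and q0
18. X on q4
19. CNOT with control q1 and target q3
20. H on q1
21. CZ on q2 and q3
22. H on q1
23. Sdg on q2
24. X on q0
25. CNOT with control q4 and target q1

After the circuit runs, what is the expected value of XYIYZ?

The expectation value of XYIYZ is 0.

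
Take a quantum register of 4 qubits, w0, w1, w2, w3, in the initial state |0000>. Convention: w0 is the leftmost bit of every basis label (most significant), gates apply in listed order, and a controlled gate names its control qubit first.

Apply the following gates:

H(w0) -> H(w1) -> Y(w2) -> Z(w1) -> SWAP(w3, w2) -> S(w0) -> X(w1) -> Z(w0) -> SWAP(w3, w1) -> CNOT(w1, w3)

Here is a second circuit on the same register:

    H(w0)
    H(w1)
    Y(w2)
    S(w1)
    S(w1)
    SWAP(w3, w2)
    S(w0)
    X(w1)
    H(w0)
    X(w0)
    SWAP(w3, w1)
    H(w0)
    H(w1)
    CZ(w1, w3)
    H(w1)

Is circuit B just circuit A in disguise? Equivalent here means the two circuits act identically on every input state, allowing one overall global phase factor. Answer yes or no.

No — the two circuits implement different unitaries, even allowing a global phase.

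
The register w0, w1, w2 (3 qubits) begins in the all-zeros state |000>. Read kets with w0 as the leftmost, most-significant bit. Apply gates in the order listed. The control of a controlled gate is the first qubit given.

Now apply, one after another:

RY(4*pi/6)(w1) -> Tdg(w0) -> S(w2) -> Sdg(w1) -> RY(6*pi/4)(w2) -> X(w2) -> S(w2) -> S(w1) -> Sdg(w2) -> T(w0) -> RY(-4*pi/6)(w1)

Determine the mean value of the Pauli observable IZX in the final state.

The observable IZX averages to -1.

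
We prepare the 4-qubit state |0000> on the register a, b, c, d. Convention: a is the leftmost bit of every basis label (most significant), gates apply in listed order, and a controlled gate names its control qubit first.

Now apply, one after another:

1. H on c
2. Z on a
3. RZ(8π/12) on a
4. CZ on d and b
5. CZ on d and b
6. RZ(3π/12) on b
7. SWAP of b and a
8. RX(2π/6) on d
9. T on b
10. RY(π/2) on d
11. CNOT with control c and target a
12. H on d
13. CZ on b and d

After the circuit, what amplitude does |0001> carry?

|0001> carries amplitude sqrt(2)*exp(I*pi/24)/4 in the final state. Key observation: gates 4-5 undo each other exactly, leaving only the rest of the circuit to track.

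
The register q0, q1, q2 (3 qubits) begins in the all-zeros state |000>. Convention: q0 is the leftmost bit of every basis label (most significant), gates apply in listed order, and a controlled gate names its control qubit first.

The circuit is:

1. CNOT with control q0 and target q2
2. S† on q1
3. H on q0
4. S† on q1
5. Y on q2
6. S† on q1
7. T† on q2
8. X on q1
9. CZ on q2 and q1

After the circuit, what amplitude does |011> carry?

|011> carries amplitude -sqrt(2)*exp(I*pi/4)/2 in the final state.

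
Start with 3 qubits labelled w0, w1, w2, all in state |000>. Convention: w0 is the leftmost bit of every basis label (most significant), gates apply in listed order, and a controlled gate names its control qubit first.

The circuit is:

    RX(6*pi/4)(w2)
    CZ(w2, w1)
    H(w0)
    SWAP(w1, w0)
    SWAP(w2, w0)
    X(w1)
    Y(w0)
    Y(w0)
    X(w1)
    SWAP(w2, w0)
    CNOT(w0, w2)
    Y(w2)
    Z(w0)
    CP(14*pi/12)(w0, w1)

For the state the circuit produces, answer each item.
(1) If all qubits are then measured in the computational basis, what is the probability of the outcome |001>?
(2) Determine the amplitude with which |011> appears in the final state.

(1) Outcome |001> occurs with probability 1/4. Key observation: the block from step 5 through step 10 cancels to the identity and can be dropped.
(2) The final state's coefficient on |011> equals -I/2.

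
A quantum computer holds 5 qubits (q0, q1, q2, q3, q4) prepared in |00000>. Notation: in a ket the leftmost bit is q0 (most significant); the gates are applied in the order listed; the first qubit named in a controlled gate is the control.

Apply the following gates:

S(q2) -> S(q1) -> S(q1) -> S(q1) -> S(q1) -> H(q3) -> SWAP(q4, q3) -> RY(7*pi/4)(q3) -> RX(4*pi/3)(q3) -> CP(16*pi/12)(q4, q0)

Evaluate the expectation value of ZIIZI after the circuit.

The observable ZIIZI averages to -sqrt(2)/4. Key observation: gates 2-5 undo each other exactly, leaving only the rest of the circuit to track.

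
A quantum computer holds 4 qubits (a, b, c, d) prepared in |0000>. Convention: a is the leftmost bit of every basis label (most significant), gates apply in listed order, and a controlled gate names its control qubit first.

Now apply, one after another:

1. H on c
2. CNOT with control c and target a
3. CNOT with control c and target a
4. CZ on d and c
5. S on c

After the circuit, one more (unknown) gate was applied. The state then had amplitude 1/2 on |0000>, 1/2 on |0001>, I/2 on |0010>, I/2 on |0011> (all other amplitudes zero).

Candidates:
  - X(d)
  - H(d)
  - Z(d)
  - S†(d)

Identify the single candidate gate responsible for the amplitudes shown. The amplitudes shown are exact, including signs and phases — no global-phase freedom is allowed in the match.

The unique candidate consistent with the amplitudes is H(d). Key observation: steps 2-3 multiply out to the identity, so the circuit reduces to the remaining gates.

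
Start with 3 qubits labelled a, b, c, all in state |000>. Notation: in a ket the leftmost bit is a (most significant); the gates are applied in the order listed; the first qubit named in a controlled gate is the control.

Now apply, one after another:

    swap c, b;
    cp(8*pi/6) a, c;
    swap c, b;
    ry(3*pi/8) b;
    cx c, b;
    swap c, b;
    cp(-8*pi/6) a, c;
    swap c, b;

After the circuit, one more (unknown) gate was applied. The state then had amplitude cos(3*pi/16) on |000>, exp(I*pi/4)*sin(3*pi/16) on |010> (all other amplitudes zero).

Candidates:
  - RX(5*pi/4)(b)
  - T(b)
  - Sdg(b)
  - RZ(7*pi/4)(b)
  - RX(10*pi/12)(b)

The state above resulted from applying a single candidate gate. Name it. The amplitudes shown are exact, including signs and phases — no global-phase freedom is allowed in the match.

It was T(b) that produced the state shown.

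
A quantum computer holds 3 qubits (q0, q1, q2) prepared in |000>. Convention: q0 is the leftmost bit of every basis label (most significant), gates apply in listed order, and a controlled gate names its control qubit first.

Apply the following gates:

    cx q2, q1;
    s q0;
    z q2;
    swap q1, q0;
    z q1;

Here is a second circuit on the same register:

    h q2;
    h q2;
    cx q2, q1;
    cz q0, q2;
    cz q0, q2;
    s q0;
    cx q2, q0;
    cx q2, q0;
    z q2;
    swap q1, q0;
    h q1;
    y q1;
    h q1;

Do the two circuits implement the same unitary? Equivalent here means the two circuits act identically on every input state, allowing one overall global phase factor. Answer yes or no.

No: there is an input state on which the two circuits produce genuinely different outputs (not merely differing by a phase).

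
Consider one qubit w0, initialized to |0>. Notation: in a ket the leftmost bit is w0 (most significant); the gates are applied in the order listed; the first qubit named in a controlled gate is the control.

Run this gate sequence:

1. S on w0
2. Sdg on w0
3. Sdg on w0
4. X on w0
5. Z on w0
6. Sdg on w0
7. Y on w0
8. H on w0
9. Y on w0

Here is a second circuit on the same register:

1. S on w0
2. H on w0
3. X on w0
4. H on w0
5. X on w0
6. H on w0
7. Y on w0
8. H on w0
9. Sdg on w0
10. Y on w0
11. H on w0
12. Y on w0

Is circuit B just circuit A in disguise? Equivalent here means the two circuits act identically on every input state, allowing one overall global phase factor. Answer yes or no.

No — the two circuits implement different unitaries, even allowing a global phase.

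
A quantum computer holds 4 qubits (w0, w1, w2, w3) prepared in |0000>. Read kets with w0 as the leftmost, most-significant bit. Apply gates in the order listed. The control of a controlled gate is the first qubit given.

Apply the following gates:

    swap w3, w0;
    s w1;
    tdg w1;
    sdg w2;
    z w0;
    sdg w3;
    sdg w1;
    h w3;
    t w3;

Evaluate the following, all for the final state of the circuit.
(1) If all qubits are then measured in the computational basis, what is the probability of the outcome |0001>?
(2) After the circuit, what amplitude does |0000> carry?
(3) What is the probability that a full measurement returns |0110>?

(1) A full measurement returns |0001> with probability 1/2.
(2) |0000> carries amplitude sqrt(2)/2 in the final state.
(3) A full measurement returns |0110> with probability 0.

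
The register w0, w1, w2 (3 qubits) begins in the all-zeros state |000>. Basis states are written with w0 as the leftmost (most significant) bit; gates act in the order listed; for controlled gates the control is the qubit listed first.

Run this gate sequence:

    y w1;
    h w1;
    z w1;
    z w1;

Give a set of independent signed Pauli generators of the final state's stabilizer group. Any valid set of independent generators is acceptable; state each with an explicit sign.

One valid set of independent stabilizer generators is -IXI, +ZII, +IIZ (any independent generating set of the same group is equally correct).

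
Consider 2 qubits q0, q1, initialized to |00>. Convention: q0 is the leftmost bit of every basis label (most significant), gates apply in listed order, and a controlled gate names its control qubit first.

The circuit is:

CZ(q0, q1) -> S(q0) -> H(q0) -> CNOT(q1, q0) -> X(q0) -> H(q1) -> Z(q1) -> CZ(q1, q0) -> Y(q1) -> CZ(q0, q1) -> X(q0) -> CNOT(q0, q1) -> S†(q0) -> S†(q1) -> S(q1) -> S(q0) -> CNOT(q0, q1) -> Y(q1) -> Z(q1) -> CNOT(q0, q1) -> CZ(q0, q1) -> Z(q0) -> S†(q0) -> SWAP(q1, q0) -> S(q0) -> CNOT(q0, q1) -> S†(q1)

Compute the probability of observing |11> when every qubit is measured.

The probability of measuring |11> is 1/4.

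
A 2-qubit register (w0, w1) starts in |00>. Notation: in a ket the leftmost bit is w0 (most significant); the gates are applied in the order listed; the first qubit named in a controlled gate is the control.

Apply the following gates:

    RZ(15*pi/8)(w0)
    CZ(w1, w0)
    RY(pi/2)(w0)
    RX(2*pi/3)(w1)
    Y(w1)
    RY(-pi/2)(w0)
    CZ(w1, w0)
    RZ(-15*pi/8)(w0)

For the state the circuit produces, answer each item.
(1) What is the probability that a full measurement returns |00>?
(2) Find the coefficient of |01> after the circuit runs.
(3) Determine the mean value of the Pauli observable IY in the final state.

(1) The probability of measuring |00> is 3/4.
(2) The final state's coefficient on |01> equals I/2.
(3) The expectation value of IY is -sqrt(3)/2.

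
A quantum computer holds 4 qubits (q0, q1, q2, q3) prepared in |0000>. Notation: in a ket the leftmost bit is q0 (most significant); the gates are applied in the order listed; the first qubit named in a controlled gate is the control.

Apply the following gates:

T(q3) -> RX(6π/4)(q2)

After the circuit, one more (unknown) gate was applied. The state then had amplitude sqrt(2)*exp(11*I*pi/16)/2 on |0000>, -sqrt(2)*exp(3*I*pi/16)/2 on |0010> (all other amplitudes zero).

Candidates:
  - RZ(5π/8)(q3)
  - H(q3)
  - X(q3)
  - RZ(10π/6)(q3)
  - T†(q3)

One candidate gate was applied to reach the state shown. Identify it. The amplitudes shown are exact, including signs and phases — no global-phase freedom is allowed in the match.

The unique candidate consistent with the amplitudes is RZ(5π/8)(q3).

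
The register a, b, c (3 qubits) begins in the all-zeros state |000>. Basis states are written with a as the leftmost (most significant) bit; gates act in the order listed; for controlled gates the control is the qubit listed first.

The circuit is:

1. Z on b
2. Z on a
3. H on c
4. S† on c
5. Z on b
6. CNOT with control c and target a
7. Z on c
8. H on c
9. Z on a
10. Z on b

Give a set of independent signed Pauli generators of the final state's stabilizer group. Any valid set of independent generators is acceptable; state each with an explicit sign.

The stabilizer group can be generated by -YIZ, +ZIX, +IZI, among other valid generating sets.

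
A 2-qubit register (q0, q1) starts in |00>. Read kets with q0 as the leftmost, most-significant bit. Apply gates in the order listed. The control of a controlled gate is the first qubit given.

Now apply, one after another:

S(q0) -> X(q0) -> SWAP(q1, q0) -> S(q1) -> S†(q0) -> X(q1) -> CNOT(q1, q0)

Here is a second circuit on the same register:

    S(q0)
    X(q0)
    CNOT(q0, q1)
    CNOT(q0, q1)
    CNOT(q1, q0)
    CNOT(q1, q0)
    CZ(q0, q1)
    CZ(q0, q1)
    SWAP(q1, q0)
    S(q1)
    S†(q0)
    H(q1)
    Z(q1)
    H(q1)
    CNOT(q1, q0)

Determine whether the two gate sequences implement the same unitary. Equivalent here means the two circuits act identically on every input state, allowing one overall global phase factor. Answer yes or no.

Yes, they are equivalent — the unitaries differ by at most a global phase.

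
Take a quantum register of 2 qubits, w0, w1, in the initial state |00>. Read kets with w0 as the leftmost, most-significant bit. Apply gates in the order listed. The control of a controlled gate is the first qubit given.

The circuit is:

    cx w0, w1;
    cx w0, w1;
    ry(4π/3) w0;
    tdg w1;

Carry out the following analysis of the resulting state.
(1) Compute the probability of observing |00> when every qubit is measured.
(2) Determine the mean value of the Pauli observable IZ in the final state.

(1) Outcome |00> occurs with probability 1/4.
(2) The expectation value of IZ is 1.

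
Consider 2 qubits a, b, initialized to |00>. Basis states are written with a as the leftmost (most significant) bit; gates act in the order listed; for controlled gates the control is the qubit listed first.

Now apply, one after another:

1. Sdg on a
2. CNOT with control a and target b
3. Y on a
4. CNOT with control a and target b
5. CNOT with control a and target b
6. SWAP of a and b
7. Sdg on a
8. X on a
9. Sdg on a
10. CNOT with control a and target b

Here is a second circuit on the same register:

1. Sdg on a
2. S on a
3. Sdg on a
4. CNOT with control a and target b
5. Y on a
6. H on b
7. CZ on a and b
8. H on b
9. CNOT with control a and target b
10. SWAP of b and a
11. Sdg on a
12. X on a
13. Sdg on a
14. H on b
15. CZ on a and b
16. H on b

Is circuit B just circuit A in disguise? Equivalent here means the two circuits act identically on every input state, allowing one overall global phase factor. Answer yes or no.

Yes — the two circuits implement the same unitary up to a global phase.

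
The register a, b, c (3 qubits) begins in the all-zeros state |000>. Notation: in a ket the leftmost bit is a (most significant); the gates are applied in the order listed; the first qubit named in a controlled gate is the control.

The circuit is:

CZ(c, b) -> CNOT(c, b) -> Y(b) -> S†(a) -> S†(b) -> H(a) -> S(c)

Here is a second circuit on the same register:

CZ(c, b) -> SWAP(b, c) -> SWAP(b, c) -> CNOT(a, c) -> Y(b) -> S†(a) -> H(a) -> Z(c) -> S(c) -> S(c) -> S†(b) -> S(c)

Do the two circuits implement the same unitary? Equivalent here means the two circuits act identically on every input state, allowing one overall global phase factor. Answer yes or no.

No: there is an input state on which the two circuits produce genuinely different outputs (not merely differing by a phase).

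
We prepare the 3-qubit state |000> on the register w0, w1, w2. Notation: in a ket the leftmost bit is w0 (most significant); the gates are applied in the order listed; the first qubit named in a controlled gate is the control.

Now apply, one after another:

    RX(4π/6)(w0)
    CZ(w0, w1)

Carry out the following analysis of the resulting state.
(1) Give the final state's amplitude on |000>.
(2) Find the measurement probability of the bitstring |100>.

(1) |000> carries amplitude 1/2 in the final state.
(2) A full measurement returns |100> with probability 3/4.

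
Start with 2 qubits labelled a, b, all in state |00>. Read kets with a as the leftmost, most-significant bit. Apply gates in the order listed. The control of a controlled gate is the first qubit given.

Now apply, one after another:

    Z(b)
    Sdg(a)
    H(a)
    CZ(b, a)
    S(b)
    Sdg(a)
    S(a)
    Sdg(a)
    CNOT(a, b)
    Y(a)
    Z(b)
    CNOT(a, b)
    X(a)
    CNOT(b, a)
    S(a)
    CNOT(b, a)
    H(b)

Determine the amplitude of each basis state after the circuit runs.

The final amplitudes are -1/2 on |00>, 1/2 on |01>, 1/2 on |10>, -1/2 on |11>.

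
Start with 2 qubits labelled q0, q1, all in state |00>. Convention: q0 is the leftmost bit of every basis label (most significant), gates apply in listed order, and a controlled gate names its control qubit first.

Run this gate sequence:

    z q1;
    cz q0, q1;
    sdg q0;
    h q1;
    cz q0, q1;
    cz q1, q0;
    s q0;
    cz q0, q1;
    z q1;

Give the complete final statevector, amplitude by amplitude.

The resulting statevector has amplitude sqrt(2)/2 on |00>, -sqrt(2)/2 on |01>, 0 on |10>, 0 on |11>.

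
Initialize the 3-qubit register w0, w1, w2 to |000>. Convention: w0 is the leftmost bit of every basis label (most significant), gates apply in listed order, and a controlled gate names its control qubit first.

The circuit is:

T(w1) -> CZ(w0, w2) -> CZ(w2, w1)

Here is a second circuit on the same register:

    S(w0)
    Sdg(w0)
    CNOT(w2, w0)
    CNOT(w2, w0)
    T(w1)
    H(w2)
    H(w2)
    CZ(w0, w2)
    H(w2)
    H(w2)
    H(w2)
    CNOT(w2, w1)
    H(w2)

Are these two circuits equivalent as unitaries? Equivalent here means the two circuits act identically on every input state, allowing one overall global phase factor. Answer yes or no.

No: there is an input state on which the two circuits produce genuinely different outputs (not merely differing by a phase).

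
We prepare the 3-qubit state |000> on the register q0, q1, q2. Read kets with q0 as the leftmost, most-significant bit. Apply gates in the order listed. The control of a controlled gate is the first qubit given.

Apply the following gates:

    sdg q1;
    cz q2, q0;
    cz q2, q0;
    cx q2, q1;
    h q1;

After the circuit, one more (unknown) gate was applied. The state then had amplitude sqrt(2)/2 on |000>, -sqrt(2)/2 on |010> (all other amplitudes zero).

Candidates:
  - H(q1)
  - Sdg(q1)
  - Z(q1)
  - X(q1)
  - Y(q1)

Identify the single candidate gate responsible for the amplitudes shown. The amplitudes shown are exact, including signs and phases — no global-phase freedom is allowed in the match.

The unique candidate consistent with the amplitudes is Z(q1). Key observation: the block from step 2 through step 3 cancels to the identity and can be dropped.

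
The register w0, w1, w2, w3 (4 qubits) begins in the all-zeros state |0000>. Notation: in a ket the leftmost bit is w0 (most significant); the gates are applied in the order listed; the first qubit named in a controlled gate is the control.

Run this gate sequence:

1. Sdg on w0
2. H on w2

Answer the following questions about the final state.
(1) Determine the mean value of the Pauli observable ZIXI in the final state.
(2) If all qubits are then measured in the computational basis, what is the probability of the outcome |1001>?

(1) In the final state, ZIXI has expectation 1.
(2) Outcome |1001> occurs with probability 0.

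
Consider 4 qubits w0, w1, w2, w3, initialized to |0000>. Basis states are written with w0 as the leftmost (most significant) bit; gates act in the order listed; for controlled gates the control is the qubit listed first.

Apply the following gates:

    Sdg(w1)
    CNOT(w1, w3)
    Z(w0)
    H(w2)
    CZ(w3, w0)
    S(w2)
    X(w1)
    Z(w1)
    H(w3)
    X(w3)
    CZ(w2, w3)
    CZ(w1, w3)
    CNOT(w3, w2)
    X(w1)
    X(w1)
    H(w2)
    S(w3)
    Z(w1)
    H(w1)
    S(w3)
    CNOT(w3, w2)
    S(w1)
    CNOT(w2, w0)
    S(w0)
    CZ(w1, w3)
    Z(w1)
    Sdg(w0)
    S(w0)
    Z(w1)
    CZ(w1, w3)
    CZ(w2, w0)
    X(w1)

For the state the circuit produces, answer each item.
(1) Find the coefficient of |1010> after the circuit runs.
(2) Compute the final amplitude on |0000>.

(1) The final state's coefficient on |1010> equals -1/4 + I/4. Key observation: the block from step 25 through step 30 cancels to the identity and can be dropped.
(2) The amplitude on |0000> is 1/4 - I/4.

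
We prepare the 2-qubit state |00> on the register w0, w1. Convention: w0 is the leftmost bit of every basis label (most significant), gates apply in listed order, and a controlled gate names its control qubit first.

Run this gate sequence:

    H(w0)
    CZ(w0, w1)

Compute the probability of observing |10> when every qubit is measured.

Outcome |10> occurs with probability 1/2.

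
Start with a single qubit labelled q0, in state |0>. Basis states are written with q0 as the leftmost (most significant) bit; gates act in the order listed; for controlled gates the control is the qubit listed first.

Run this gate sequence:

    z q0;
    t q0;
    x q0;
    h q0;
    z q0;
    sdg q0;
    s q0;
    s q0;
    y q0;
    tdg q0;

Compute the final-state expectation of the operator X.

In the final state, X has expectation sqrt(2)/2.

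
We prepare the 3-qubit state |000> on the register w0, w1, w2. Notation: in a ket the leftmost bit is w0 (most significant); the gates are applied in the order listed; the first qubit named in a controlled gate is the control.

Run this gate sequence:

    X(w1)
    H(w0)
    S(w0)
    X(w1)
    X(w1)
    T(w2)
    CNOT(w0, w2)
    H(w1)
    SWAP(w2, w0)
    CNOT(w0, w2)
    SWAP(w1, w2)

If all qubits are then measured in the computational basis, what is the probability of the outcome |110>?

Outcome |110> occurs with probability 0. Key observation: gates 4-5 undo each other exactly, leaving only the rest of the circuit to track.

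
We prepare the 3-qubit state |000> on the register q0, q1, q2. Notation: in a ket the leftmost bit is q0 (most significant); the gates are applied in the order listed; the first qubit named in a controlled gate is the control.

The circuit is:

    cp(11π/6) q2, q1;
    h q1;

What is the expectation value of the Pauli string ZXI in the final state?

In the final state, ZXI has expectation 1.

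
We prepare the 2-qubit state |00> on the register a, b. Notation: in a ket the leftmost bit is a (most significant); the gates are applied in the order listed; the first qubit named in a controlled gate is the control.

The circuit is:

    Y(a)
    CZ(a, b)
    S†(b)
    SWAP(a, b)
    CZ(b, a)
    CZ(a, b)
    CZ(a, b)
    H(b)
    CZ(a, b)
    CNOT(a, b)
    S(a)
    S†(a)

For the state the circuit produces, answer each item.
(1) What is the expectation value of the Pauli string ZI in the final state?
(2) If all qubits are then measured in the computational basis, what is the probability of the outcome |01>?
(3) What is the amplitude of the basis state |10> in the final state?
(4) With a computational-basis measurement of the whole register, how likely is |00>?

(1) In the final state, ZI has expectation 1.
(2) The probability of measuring |01> is 1/2.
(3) |10> carries amplitude 0 in the final state.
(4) Outcome |00> occurs with probability 1/2.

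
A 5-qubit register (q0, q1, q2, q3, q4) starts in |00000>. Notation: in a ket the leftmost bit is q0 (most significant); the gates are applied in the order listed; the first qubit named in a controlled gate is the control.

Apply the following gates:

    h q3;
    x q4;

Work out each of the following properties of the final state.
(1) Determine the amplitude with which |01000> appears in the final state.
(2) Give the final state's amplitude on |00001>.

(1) The final state's coefficient on |01000> equals 0.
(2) The final state's coefficient on |00001> equals sqrt(2)/2.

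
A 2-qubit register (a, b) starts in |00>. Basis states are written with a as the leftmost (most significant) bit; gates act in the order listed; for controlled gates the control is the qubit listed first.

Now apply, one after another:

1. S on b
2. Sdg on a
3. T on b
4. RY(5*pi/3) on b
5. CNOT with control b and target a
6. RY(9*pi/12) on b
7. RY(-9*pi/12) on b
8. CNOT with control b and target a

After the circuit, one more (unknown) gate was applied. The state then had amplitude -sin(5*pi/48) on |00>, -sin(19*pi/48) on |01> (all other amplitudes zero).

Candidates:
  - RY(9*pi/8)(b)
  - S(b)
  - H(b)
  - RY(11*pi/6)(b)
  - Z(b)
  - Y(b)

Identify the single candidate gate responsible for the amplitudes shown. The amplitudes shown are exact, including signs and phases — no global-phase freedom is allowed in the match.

It was RY(9*pi/8)(b) that produced the state shown. Key observation: the block from step 5 through step 8 cancels to the identity and can be dropped.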